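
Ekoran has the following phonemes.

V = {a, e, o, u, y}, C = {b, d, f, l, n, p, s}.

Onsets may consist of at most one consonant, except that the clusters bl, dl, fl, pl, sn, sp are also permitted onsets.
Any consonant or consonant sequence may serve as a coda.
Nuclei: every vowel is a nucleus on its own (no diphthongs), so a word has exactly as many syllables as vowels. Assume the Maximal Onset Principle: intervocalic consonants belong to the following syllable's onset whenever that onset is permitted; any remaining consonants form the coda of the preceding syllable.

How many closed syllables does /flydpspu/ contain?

1

Vowels present: y, u; each is a nucleus, giving 2 syllables.
Between /y/ (V1) and /u/ (V2): /dpsp/ — longest licit onset from the right is /sp/, leaving /dp/ as coda.
Syllabification: flydp.spu.
Classifying each syllable: /flydp/ (closed), /spu/ (open).
Closed syllables: 1.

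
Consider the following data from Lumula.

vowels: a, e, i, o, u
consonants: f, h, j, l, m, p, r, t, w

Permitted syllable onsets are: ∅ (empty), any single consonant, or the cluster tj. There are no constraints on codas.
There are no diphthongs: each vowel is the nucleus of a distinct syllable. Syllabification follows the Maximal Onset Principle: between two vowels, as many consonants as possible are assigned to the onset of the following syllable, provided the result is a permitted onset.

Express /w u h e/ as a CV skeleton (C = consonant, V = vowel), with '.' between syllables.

CV.CV

Vowels present: u, e; each is a nucleus, giving 2 syllables.
/u…e/ gap (V1→V2): /h/ is a single consonant, so it becomes the next onset.
Syllabification: wu.he.
Mapping each syllable to C/V: /wu/ → CV, /he/ → CV.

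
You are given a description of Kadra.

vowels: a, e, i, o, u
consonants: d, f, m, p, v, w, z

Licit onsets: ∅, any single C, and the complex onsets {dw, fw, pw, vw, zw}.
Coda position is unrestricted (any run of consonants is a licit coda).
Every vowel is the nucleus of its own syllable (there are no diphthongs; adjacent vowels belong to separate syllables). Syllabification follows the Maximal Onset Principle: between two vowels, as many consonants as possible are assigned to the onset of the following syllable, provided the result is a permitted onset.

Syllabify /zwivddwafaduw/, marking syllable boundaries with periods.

zwivd.dwa.fa.duw

Nuclei (vowels): i, a, a, u → 4 syllables.
V1 /i/ – V2 /a/: cluster /vddw/ — the longest permitted-onset suffix is /dw/; onset = /dw/, preceding coda = /vd/.
V2 /a/ – V3 /a/: just /f/ — single C goes to the following onset.
V3 /a/ – V4 /u/: just /d/ — single C goes to the following onset.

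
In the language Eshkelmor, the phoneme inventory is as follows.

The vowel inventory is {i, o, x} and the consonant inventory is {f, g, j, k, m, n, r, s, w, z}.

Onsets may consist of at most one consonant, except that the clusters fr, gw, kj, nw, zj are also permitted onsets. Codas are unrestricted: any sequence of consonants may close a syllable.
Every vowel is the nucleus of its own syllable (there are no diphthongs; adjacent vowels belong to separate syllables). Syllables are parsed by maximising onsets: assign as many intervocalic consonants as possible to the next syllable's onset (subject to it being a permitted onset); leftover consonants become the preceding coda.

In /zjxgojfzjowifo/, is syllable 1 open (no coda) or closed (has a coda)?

The vowels are x, o, o, i, o — 5 nuclei, so 5 syllables.
V1 /x/ – V2 /o/: /g/ → onset of the next syllable (single consonants are always licit onsets).
V2 /o/ – V3 /o/: /jfzj/; trying suffixes from longest down, /zj/ is the first permitted one, so coda /jf/ | onset /zj/.
V3 /o/ – V4 /i/: /w/ is a single consonant, so it becomes the next onset.
V4 /i/ – V5 /o/: just /f/ — single C goes to the following onset.
Result: zjx.gojf.zjo.wi.fo.
Syllable 1 is /zjx/; it ends in its nucleus with no coda, so it is open.

open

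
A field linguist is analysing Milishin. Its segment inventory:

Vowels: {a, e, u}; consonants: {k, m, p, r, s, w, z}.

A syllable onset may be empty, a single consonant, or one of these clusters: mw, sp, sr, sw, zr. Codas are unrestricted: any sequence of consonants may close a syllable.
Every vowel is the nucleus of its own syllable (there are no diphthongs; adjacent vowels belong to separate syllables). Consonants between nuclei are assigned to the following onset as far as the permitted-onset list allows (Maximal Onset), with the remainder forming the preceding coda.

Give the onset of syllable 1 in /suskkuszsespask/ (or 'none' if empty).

Nuclei (vowels): u, u, e, a → 4 syllables.
V1 /u/ – V2 /u/: cluster /skk/ — the longest permitted-onset suffix is /k/; onset = /k/, preceding coda = /sk/.
V2 /u/ – V3 /e/: cluster /szs/ — the longest permitted-onset suffix is /s/; onset = /s/, preceding coda = /sz/.
V3 /e/ – V4 /a/: /sp/ — entire cluster is a permitted onset → onset /sp/, coda ∅.
Putting it together: susk.kusz.se.spask.
Syllable 1 is /susk/: onset /s/, nucleus /u/, coda /sk/.

s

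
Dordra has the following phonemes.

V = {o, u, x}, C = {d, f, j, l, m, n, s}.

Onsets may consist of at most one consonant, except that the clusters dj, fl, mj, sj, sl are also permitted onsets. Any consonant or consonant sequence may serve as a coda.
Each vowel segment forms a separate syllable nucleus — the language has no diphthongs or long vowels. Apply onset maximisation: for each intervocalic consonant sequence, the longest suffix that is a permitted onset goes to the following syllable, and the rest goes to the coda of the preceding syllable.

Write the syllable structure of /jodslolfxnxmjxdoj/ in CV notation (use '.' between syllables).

Vowels present: o, o, x, x, x, o; each is a nucleus, giving 6 syllables.
Between /o/ (V1) and /o/ (V2): /dsl/ — longest licit onset from the right is /sl/, leaving /d/ as coda.
Between /o/ (V2) and /x/ (V3): /lf/ — longest licit onset from the right is /f/, leaving /l/ as coda.
Between /x/ (V3) and /x/ (V4): /n/ → onset of the next syllable (single consonants are always licit onsets).
Between /x/ (V4) and /x/ (V5): /mj/ is a licit onset in full, so it all attaches to the next syllable.
Between /x/ (V5) and /o/ (V6): /d/ → onset of the next syllable (single consonants are always licit onsets).
Syllabification: jod.slol.fx.nx.mjx.doj.
Mapping each syllable to C/V: /jod/ → CVC, /slol/ → CCVC, /fx/ → CV, /nx/ → CV, /mjx/ → CCV, /doj/ → CVC.

CVC.CCVC.CV.CV.CCV.CVC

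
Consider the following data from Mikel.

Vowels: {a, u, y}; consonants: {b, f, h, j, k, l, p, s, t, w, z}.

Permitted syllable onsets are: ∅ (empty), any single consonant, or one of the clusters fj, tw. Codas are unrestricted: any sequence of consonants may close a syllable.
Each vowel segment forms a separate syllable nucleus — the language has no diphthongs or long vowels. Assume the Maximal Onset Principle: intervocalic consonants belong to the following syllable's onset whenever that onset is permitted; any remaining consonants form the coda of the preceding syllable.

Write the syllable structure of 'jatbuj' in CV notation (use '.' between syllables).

The vowels are a, u — 2 nuclei, so 2 syllables.
/a…u/ gap (V1→V2): /tb/ splits as /t/ + /b/ (/b/ is the longest suffix that is a licit onset).
Result: jat.buj.
Mapping each syllable to C/V: /jat/ → CVC, /buj/ → CVC.

CVC.CVC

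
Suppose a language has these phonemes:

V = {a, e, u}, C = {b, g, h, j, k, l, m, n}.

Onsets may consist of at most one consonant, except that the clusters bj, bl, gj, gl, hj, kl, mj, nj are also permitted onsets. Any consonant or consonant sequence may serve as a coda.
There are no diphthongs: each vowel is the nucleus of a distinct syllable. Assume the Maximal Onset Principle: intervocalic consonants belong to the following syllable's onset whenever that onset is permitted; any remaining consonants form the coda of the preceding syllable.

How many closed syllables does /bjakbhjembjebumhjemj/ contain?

Vowels present: a, e, e, u, e; each is a nucleus, giving 5 syllables.
σ1/σ2 boundary: /kbhj/ — longest licit onset from the right is /hj/, leaving /kb/ as coda.
σ2/σ3 boundary: /mbj/ — longest licit onset from the right is /bj/, leaving /m/ as coda.
σ3/σ4 boundary: /b/ is a single consonant, so it becomes the next onset.
σ4/σ5 boundary: /mhj/ — longest licit onset from the right is /hj/, leaving /m/ as coda.
Putting it together: bjakb.hjem.bje.bum.hjemj.
Classifying each syllable: /bjakb/ (closed), /hjem/ (closed), /bje/ (open), /bum/ (closed), /hjemj/ (closed).
Closed syllables: 4.

4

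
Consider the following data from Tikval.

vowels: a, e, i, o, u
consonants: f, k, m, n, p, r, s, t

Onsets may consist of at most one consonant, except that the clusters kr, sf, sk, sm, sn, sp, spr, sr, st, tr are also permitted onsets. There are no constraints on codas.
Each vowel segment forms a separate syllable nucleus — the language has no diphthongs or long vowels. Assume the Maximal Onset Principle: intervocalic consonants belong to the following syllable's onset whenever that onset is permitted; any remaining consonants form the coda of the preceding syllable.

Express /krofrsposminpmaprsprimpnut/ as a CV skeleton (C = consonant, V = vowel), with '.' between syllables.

The vowels are o, o, i, a, i, u — 6 nuclei, so 6 syllables.
Between /o/ (V1) and /o/ (V2): /frsp/; trying suffixes from longest down, /sp/ is the first permitted one, so coda /fr/ | onset /sp/.
Between /o/ (V2) and /i/ (V3): /sm/ — entire cluster is a permitted onset → onset /sm/, coda ∅.
Between /i/ (V3) and /a/ (V4): cluster /npm/ — the longest permitted-onset suffix is /m/; onset = /m/, preceding coda = /np/.
Between /a/ (V4) and /i/ (V5): /prspr/; trying suffixes from longest down, /spr/ is the first permitted one, so coda /pr/ | onset /spr/.
Between /i/ (V5) and /u/ (V6): /mpn/ splits as /mp/ + /n/ (/n/ is the longest suffix that is a licit onset).
Putting it together: krofr.spo.sminp.mapr.sprimp.nut.
Mapping each syllable to C/V: /krofr/ → CCVCC, /spo/ → CCV, /sminp/ → CCVCC, /mapr/ → CVCC, /sprimp/ → CCCVCC, /nut/ → CVC.

CCVCC.CCV.CCVCC.CVCC.CCCVCC.CVC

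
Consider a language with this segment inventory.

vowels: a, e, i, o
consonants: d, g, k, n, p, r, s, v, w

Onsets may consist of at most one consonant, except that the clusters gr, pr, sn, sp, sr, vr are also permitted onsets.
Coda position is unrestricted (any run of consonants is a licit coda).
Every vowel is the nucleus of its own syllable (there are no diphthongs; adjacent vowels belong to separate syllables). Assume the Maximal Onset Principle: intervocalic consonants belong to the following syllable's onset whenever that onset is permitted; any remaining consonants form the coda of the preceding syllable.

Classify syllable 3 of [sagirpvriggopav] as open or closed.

closed

The vowels are a, i, i, o, a — 5 nuclei, so 5 syllables.
σ1/σ2 boundary: just /g/ — single C goes to the following onset.
σ2/σ3 boundary: /rpvr/ splits as /rp/ + /vr/ (/vr/ is the longest suffix that is a licit onset).
σ3/σ4 boundary: /gg/ splits as /g/ + /g/ (/g/ is the longest suffix that is a licit onset).
σ4/σ5 boundary: /p/ is a single consonant, so it becomes the next onset.
Syllabification: sa.girp.vrig.go.pav.
Syllable 3 is /vrig/ with coda /g/, so it is closed.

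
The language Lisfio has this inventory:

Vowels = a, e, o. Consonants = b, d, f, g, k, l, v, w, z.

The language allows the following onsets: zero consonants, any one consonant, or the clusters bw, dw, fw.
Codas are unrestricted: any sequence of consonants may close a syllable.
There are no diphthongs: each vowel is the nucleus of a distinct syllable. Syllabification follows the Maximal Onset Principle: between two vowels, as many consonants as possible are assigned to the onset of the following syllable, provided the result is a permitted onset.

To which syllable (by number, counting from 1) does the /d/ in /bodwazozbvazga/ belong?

2

The vowels are o, a, o, a, a — 5 nuclei, so 5 syllables.
Between /o/ (V1) and /a/ (V2): cluster /dw/ — /dw/ is itself a permitted onset, so the whole cluster goes right; preceding coda = ∅.
Between /a/ (V2) and /o/ (V3): just /z/ — single C goes to the following onset.
Between /o/ (V3) and /a/ (V4): cluster /zbv/ — the longest permitted-onset suffix is /v/; onset = /v/, preceding coda = /zb/.
Between /a/ (V4) and /a/ (V5): /zg/; trying suffixes from longest down, /g/ is the first permitted one, so coda /z/ | onset /g/.
Syllabification: bo.dwa.zozb.vaz.ga.
The /d/ is in the onset of syllable 2 (/dwa/).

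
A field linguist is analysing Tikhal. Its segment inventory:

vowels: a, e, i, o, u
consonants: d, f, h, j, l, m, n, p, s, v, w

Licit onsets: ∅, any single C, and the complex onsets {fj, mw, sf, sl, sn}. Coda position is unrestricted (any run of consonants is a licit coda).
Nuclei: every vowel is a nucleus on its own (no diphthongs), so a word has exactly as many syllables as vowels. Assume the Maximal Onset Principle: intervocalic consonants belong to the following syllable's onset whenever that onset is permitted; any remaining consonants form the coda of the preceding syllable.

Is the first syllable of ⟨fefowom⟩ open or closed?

open

Nuclei (vowels): e, o, o → 3 syllables.
Between /e/ (V1) and /o/ (V2): /f/ is a single consonant, so it becomes the next onset.
Between /o/ (V2) and /o/ (V3): /w/ is a single consonant, so it becomes the next onset.
Result: fe.fo.wom.
Syllable 1 is /fe/; it ends in its nucleus with no coda, so it is open.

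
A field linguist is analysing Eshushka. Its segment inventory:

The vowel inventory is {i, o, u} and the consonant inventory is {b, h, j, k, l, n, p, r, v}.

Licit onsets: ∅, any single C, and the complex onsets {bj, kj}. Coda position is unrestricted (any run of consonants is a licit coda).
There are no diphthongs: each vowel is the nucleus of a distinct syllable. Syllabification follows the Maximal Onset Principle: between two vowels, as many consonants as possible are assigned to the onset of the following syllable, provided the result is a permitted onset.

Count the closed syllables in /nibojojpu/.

The vowels are i, o, o, u — 4 nuclei, so 4 syllables.
V1 /i/ – V2 /o/: just /b/ — single C goes to the following onset.
V2 /o/ – V3 /o/: /j/ → onset of the next syllable (single consonants are always licit onsets).
V3 /o/ – V4 /u/: cluster /jp/ — the longest permitted-onset suffix is /p/; onset = /p/, preceding coda = /j/.
Result: ni.bo.joj.pu.
Classifying each syllable: /ni/ (open), /bo/ (open), /joj/ (closed), /pu/ (open).
Closed syllables: 1.

1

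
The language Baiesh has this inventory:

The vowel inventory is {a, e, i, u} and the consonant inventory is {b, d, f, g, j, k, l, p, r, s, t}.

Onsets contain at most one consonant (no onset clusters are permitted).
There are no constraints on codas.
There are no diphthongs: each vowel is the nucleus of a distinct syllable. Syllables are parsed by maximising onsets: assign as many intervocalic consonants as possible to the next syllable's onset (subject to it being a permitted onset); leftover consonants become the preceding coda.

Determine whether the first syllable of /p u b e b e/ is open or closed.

open

Nuclei (vowels): u, e, e → 3 syllables.
Between /u/ (V1) and /e/ (V2): /b/ is a single consonant, so it becomes the next onset.
Between /e/ (V2) and /e/ (V3): /b/ → onset of the next syllable (single consonants are always licit onsets).
Putting it together: pu.be.be.
Syllable 1 is /pu/; it ends in its nucleus with no coda, so it is open.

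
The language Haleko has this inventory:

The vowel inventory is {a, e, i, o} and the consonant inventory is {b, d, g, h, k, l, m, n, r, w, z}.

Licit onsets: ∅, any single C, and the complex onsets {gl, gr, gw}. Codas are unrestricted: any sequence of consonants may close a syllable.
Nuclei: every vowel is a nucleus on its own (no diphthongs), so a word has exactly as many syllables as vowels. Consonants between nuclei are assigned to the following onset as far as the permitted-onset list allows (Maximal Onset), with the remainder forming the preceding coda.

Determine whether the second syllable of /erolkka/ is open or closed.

The vowels are e, o, a — 3 nuclei, so 3 syllables.
σ1/σ2 boundary: /r/ → onset of the next syllable (single consonants are always licit onsets).
σ2/σ3 boundary: /lkk/ splits as /lk/ + /k/ (/k/ is the longest suffix that is a licit onset).
So the parse is e.rolk.ka.
Syllable 2 is /rolk/ with coda /lk/, so it is closed.

closed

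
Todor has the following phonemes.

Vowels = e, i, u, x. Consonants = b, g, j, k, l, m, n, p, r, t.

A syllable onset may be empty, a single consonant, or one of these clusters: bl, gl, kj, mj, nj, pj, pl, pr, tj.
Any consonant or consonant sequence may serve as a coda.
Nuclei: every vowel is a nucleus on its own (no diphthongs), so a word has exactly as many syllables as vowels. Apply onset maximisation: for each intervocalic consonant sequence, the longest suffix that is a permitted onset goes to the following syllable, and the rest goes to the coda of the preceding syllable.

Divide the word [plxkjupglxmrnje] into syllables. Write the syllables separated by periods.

The vowels are x, u, x, e — 4 nuclei, so 4 syllables.
V1 /x/ – V2 /u/: cluster /kj/ — /kj/ is itself a permitted onset, so the whole cluster goes right; preceding coda = ∅.
V2 /u/ – V3 /x/: cluster /pgl/ — the longest permitted-onset suffix is /gl/; onset = /gl/, preceding coda = /p/.
V3 /x/ – V4 /e/: /mrnj/ splits as /mr/ + /nj/ (/nj/ is the longest suffix that is a licit onset).

plx.kjup.glxmr.nje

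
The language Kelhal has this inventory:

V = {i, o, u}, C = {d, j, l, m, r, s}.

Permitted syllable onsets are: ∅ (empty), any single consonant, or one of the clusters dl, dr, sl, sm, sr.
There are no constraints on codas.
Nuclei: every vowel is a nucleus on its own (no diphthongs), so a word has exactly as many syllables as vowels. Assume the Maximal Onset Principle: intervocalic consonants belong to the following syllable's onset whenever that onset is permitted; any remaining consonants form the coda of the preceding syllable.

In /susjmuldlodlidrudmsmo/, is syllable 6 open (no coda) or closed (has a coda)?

open

The vowels are u, u, o, i, u, o — 6 nuclei, so 6 syllables.
σ1/σ2 boundary: /sjm/ — longest licit onset from the right is /m/, leaving /sj/ as coda.
σ2/σ3 boundary: cluster /ldl/ — the longest permitted-onset suffix is /dl/; onset = /dl/, preceding coda = /l/.
σ3/σ4 boundary: /dl/ is a licit onset in full, so it all attaches to the next syllable.
σ4/σ5 boundary: /dr/ is a licit onset in full, so it all attaches to the next syllable.
σ5/σ6 boundary: /dmsm/ — longest licit onset from the right is /sm/, leaving /dm/ as coda.
Putting it together: susj.mul.dlo.dli.drudm.smo.
Syllable 6 is /smo/; it ends in its nucleus with no coda, so it is open.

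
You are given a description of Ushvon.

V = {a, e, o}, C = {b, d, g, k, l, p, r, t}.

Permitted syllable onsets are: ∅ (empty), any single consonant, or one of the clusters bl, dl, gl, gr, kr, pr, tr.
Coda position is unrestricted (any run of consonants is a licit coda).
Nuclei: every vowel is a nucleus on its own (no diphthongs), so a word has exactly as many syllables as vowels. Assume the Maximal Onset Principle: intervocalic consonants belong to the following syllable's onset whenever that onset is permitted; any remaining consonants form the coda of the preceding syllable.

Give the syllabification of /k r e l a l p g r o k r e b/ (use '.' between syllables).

kre.lalp.gro.kreb

Vowels present: e, a, o, e; each is a nucleus, giving 4 syllables.
/e…a/ gap (V1→V2): /l/ is a single consonant, so it becomes the next onset.
/a…o/ gap (V2→V3): /lpgr/; trying suffixes from longest down, /gr/ is the first permitted one, so coda /lp/ | onset /gr/.
/o…e/ gap (V3→V4): /kr/ — entire cluster is a permitted onset → onset /kr/, coda ∅.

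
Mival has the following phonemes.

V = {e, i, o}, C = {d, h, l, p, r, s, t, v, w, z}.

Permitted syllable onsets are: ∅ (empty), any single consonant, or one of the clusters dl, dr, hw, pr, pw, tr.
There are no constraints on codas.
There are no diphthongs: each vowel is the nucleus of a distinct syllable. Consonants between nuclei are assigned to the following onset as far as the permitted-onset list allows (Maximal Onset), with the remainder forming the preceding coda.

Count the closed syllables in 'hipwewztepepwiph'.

2

Nuclei (vowels): i, e, e, e, i → 5 syllables.
σ1/σ2 boundary: /pw/ — entire cluster is a permitted onset → onset /pw/, coda ∅.
σ2/σ3 boundary: cluster /wzt/ — the longest permitted-onset suffix is /t/; onset = /t/, preceding coda = /wz/.
σ3/σ4 boundary: /p/ → onset of the next syllable (single consonants are always licit onsets).
σ4/σ5 boundary: /pw/ is a licit onset in full, so it all attaches to the next syllable.
So the parse is hi.pwewz.te.pe.pwiph.
Classifying each syllable: /hi/ (open), /pwewz/ (closed), /te/ (open), /pe/ (open), /pwiph/ (closed).
Closed syllables: 2.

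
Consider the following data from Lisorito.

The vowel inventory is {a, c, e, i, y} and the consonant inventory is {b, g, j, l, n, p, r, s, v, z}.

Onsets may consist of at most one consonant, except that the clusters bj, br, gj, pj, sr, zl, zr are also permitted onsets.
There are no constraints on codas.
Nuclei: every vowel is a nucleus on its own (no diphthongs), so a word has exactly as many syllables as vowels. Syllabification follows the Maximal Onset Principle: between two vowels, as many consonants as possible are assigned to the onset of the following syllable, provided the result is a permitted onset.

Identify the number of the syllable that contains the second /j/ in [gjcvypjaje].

3

Nuclei (vowels): c, y, a, e → 4 syllables.
Between /c/ (V1) and /y/ (V2): /v/ is a single consonant, so it becomes the next onset.
Between /y/ (V2) and /a/ (V3): /pj/ is a licit onset in full, so it all attaches to the next syllable.
Between /a/ (V3) and /e/ (V4): /j/ → onset of the next syllable (single consonants are always licit onsets).
Putting it together: gjc.vy.pja.je.
The second /j/ is in the onset of syllable 3 (/pja/).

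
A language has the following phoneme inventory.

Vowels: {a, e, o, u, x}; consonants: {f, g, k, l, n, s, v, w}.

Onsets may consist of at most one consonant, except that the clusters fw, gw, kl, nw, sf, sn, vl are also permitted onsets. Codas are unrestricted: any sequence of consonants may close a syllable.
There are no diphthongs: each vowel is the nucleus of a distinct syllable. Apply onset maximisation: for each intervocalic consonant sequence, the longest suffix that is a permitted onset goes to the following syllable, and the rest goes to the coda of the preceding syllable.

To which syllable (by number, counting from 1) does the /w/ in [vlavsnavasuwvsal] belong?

4

Nuclei (vowels): a, a, a, u, a → 5 syllables.
V1 /a/ – V2 /a/: /vsn/ — longest licit onset from the right is /sn/, leaving /v/ as coda.
V2 /a/ – V3 /a/: just /v/ — single C goes to the following onset.
V3 /a/ – V4 /u/: /s/ is a single consonant, so it becomes the next onset.
V4 /u/ – V5 /a/: cluster /wvs/ — the longest permitted-onset suffix is /s/; onset = /s/, preceding coda = /wv/.
Result: vlav.sna.va.suwv.sal.
The /w/ is in the coda of syllable 4 (/suwv/).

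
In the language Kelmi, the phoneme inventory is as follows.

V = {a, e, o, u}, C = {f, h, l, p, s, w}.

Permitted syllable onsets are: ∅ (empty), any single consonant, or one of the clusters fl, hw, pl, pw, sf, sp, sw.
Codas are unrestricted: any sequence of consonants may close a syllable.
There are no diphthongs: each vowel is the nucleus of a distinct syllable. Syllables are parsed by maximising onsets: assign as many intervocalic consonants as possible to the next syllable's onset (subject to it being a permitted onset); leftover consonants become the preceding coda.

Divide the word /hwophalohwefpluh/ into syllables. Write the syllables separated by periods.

Vowels present: o, a, o, e, u; each is a nucleus, giving 5 syllables.
/o…a/ gap (V1→V2): /ph/ splits as /p/ + /h/ (/h/ is the longest suffix that is a licit onset).
/a…o/ gap (V2→V3): just /l/ — single C goes to the following onset.
/o…e/ gap (V3→V4): /hw/ is a licit onset in full, so it all attaches to the next syllable.
/e…u/ gap (V4→V5): cluster /fpl/ — the longest permitted-onset suffix is /pl/; onset = /pl/, preceding coda = /f/.

hwop.ha.lo.hwef.pluh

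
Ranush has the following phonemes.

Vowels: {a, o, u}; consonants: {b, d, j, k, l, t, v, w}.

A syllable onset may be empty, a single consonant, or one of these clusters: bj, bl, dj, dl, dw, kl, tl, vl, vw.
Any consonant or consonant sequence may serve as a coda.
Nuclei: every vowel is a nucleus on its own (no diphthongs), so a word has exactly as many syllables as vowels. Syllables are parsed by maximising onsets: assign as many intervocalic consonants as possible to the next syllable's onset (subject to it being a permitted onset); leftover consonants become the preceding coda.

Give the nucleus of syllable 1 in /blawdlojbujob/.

a

Nuclei (vowels): a, o, u, o → 4 syllables.
The first nucleus (vowel 1 from the left) is /a/.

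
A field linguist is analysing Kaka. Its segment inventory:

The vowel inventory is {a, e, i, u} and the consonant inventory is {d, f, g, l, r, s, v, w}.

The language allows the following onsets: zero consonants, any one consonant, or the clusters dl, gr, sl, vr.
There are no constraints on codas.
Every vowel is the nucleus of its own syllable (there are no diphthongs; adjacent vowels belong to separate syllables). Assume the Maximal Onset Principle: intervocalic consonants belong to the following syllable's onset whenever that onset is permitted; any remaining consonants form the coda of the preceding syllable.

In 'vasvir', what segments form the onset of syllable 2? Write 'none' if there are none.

Nuclei (vowels): a, i → 2 syllables.
σ1/σ2 boundary: /sv/; trying suffixes from longest down, /v/ is the first permitted one, so coda /s/ | onset /v/.
So the parse is vas.vir.
Syllable 2 is /vir/: onset /v/, nucleus /i/, coda /r/.

v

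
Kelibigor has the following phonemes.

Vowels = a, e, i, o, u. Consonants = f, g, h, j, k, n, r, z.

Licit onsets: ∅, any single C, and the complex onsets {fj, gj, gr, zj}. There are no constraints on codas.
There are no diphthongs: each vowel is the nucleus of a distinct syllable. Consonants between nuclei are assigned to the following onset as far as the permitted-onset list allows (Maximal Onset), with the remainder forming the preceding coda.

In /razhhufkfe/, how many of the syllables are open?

1

The vowels are a, u, e — 3 nuclei, so 3 syllables.
σ1/σ2 boundary: cluster /zhh/ — the longest permitted-onset suffix is /h/; onset = /h/, preceding coda = /zh/.
σ2/σ3 boundary: /fkf/; trying suffixes from longest down, /f/ is the first permitted one, so coda /fk/ | onset /f/.
So the parse is razh.hufk.fe.
Classifying each syllable: /razh/ (closed), /hufk/ (closed), /fe/ (open).
Open syllables: 1.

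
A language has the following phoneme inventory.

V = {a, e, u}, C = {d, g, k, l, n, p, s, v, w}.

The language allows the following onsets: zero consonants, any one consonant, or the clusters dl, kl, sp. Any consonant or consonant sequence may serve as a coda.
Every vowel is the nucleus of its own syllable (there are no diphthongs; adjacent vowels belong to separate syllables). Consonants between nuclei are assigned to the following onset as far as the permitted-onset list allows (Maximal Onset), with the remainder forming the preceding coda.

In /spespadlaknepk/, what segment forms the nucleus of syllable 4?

Nuclei (vowels): e, a, a, e → 4 syllables.
The fourth nucleus (vowel 4 from the left) is /e/.

e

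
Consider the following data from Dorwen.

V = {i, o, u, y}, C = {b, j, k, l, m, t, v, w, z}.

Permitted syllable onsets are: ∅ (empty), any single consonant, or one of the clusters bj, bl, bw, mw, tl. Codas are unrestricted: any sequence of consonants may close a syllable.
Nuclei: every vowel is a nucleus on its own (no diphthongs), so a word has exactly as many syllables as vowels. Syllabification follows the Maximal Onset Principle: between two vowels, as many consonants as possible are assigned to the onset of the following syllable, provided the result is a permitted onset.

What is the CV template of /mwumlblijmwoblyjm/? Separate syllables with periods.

Nuclei (vowels): u, i, o, y → 4 syllables.
Between /u/ (V1) and /i/ (V2): /mlbl/; trying suffixes from longest down, /bl/ is the first permitted one, so coda /ml/ | onset /bl/.
Between /i/ (V2) and /o/ (V3): cluster /jmw/ — the longest permitted-onset suffix is /mw/; onset = /mw/, preceding coda = /j/.
Between /o/ (V3) and /y/ (V4): cluster /bl/ — /bl/ is itself a permitted onset, so the whole cluster goes right; preceding coda = ∅.
Syllabification: mwuml.blij.mwo.blyjm.
Mapping each syllable to C/V: /mwuml/ → CCVCC, /blij/ → CCVC, /mwo/ → CCV, /blyjm/ → CCVCC.

CCVCC.CCVC.CCV.CCVCC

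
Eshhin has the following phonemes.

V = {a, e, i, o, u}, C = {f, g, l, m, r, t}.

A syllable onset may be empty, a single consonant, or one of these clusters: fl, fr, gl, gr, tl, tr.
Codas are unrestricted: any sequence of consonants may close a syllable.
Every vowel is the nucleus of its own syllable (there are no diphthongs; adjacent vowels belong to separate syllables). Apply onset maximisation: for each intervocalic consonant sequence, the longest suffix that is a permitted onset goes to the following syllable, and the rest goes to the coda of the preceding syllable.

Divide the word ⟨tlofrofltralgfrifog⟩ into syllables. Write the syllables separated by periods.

Nuclei (vowels): o, o, a, i, o → 5 syllables.
Between /o/ (V1) and /o/ (V2): cluster /fr/ — /fr/ is itself a permitted onset, so the whole cluster goes right; preceding coda = ∅.
Between /o/ (V2) and /a/ (V3): /fltr/ — longest licit onset from the right is /tr/, leaving /fl/ as coda.
Between /a/ (V3) and /i/ (V4): cluster /lgfr/ — the longest permitted-onset suffix is /fr/; onset = /fr/, preceding coda = /lg/.
Between /i/ (V4) and /o/ (V5): /f/ → onset of the next syllable (single consonants are always licit onsets).

tlo.frofl.tralg.fri.fog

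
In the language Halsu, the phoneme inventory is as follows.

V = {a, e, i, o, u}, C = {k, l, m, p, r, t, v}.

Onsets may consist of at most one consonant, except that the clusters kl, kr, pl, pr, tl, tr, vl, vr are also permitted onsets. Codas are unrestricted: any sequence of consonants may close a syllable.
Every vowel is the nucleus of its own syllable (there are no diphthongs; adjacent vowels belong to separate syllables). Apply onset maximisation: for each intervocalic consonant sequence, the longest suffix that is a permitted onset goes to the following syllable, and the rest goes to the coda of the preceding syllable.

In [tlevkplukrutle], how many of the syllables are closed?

Vowels present: e, u, u, e; each is a nucleus, giving 4 syllables.
Between /e/ (V1) and /u/ (V2): /vkpl/ splits as /vk/ + /pl/ (/pl/ is the longest suffix that is a licit onset).
Between /u/ (V2) and /u/ (V3): cluster /kr/ — /kr/ is itself a permitted onset, so the whole cluster goes right; preceding coda = ∅.
Between /u/ (V3) and /e/ (V4): /tl/ — entire cluster is a permitted onset → onset /tl/, coda ∅.
So the parse is tlevk.plu.kru.tle.
Classifying each syllable: /tlevk/ (closed), /plu/ (open), /kru/ (open), /tle/ (open).
Closed syllables: 1.

1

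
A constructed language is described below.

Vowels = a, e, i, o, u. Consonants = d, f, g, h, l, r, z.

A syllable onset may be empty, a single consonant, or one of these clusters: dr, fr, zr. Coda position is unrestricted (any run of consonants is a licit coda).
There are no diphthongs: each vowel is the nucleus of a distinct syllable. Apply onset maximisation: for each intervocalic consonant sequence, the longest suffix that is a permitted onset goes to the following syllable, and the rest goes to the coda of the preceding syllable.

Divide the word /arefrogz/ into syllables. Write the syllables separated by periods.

Nuclei (vowels): a, e, o → 3 syllables.
σ1/σ2 boundary: just /r/ — single C goes to the following onset.
σ2/σ3 boundary: /fr/ is a licit onset in full, so it all attaches to the next syllable.

a.re.frogz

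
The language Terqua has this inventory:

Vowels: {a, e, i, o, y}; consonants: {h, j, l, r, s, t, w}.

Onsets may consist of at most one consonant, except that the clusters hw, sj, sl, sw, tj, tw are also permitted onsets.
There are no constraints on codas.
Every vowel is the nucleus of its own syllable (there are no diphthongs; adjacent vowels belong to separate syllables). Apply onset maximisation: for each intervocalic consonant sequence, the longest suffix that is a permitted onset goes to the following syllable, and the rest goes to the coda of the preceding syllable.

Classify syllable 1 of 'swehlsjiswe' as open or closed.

closed

The vowels are e, i, e — 3 nuclei, so 3 syllables.
V1 /e/ – V2 /i/: /hlsj/ splits as /hl/ + /sj/ (/sj/ is the longest suffix that is a licit onset).
V2 /i/ – V3 /e/: cluster /sw/ — /sw/ is itself a permitted onset, so the whole cluster goes right; preceding coda = ∅.
Result: swehl.sji.swe.
Syllable 1 is /swehl/ with coda /hl/, so it is closed.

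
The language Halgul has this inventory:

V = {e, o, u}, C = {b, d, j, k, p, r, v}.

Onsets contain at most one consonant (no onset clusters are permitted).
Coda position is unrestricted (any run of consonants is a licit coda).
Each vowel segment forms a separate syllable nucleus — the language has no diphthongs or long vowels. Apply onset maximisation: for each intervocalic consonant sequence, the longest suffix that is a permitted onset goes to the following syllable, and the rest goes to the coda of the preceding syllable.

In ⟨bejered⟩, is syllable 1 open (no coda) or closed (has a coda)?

Vowels present: e, e, e; each is a nucleus, giving 3 syllables.
Between /e/ (V1) and /e/ (V2): just /j/ — single C goes to the following onset.
Between /e/ (V2) and /e/ (V3): /r/ → onset of the next syllable (single consonants are always licit onsets).
Putting it together: be.je.red.
Syllable 1 is /be/; it ends in its nucleus with no coda, so it is open.

open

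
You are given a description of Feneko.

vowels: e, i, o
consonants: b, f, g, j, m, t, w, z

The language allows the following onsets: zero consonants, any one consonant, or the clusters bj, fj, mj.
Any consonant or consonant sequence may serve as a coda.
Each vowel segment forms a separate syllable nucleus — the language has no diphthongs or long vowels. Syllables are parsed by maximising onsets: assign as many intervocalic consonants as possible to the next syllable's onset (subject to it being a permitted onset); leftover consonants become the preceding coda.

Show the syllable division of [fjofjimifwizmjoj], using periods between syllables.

fjo.fji.mif.wiz.mjoj

Nuclei (vowels): o, i, i, i, o → 5 syllables.
Between /o/ (V1) and /i/ (V2): /fj/ — entire cluster is a permitted onset → onset /fj/, coda ∅.
Between /i/ (V2) and /i/ (V3): just /m/ — single C goes to the following onset.
Between /i/ (V3) and /i/ (V4): /fw/ — longest licit onset from the right is /w/, leaving /f/ as coda.
Between /i/ (V4) and /o/ (V5): /zmj/ splits as /z/ + /mj/ (/mj/ is the longest suffix that is a licit onset).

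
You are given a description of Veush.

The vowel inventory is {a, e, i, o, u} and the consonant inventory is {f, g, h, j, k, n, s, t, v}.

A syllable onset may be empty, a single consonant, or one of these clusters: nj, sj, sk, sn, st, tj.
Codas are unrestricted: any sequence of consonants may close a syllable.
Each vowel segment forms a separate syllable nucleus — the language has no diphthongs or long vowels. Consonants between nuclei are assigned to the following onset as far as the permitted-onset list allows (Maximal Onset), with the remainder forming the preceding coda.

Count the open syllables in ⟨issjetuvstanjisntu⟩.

The vowels are i, e, u, a, i, u — 6 nuclei, so 6 syllables.
/i…e/ gap (V1→V2): cluster /ssj/ — the longest permitted-onset suffix is /sj/; onset = /sj/, preceding coda = /s/.
/e…u/ gap (V2→V3): just /t/ — single C goes to the following onset.
/u…a/ gap (V3→V4): /vst/ splits as /v/ + /st/ (/st/ is the longest suffix that is a licit onset).
/a…i/ gap (V4→V5): cluster /nj/ — /nj/ is itself a permitted onset, so the whole cluster goes right; preceding coda = ∅.
/i…u/ gap (V5→V6): cluster /snt/ — the longest permitted-onset suffix is /t/; onset = /t/, preceding coda = /sn/.
So the parse is is.sje.tuv.sta.njisn.tu.
Classifying each syllable: /is/ (closed), /sje/ (open), /tuv/ (closed), /sta/ (open), /njisn/ (closed), /tu/ (open).
Open syllables: 3.

3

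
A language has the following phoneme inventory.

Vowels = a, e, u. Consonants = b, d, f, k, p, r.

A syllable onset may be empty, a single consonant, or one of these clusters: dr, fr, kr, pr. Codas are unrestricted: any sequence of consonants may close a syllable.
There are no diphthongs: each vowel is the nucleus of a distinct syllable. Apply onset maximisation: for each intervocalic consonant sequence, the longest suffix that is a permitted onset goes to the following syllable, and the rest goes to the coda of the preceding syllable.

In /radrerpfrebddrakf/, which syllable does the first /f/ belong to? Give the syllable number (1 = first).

Vowels present: a, e, e, a; each is a nucleus, giving 4 syllables.
Between /a/ (V1) and /e/ (V2): cluster /dr/ — /dr/ is itself a permitted onset, so the whole cluster goes right; preceding coda = ∅.
Between /e/ (V2) and /e/ (V3): /rpfr/ splits as /rp/ + /fr/ (/fr/ is the longest suffix that is a licit onset).
Between /e/ (V3) and /a/ (V4): /bddr/ splits as /bd/ + /dr/ (/dr/ is the longest suffix that is a licit onset).
Syllabification: ra.drerp.frebd.drakf.
The first /f/ is in the onset of syllable 3 (/frebd/).

3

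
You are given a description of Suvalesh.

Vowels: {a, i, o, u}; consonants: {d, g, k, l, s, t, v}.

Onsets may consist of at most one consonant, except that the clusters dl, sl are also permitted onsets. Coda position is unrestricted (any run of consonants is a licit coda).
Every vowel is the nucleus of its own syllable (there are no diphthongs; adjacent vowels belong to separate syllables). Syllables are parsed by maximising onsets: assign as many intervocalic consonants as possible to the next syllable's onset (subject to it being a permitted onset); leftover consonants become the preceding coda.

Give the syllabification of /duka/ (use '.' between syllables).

du.ka

Vowels present: u, a; each is a nucleus, giving 2 syllables.
Between /u/ (V1) and /a/ (V2): /k/ → onset of the next syllable (single consonants are always licit onsets).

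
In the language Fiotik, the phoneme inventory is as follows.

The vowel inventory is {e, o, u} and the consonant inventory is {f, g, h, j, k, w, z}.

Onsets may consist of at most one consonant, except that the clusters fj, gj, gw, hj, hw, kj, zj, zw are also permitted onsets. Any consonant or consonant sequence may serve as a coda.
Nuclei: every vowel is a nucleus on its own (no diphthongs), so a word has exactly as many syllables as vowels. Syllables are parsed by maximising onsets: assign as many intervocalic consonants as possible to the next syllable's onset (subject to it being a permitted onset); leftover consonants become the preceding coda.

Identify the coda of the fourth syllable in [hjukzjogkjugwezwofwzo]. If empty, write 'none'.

Nuclei (vowels): u, o, u, e, o, o → 6 syllables.
V1 /u/ – V2 /o/: /kzj/; trying suffixes from longest down, /zj/ is the first permitted one, so coda /k/ | onset /zj/.
V2 /o/ – V3 /u/: /gkj/ — longest licit onset from the right is /kj/, leaving /g/ as coda.
V3 /u/ – V4 /e/: /gw/ is a licit onset in full, so it all attaches to the next syllable.
V4 /e/ – V5 /o/: cluster /zw/ — /zw/ is itself a permitted onset, so the whole cluster goes right; preceding coda = ∅.
V5 /o/ – V6 /o/: cluster /fwz/ — the longest permitted-onset suffix is /z/; onset = /z/, preceding coda = /fw/.
Syllabification: hjuk.zjog.kju.gwe.zwofw.zo.
Syllable 4 is /gwe/: onset /gw/, nucleus /e/, coda ∅.

none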